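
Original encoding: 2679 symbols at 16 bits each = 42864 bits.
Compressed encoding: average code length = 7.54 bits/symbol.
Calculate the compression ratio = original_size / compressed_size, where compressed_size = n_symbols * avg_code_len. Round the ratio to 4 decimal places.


original_size = n_symbols * orig_bits = 2679 * 16 = 42864 bits
compressed_size = n_symbols * avg_code_len = 2679 * 7.54 = 20199.66 bits
ratio = original_size / compressed_size = 42864 / 20199.66 = 2.122

Compression ratio = 2.122


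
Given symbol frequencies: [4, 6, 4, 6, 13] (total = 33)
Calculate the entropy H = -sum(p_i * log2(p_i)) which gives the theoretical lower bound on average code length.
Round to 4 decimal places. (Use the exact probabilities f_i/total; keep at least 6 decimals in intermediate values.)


Per-symbol terms -p_i * log2(p_i) with p_i = f_i/33:
  p = 4/33 = 0.121212: log2(p) = -3.044394, -p*log2(p) = 0.369017
  p = 6/33 = 0.181818: log2(p) = -2.459432, -p*log2(p) = 0.447169
  p = 4/33 = 0.121212: log2(p) = -3.044394, -p*log2(p) = 0.369017
  p = 6/33 = 0.181818: log2(p) = -2.459432, -p*log2(p) = 0.447169
  p = 13/33 = 0.393939: log2(p) = -1.343954, -p*log2(p) = 0.529437
H = 0.369017 + 0.447169 + 0.369017 + 0.447169 + 0.529437 = 2.161809

H = 2.1618 bits/symbol


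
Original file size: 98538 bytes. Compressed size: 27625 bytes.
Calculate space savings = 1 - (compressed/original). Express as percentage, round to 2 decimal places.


ratio = compressed/original = 27625/98538 = 0.280349
savings = 1 - ratio = 1 - 0.280349 = 0.719651
as a percentage: 0.719651 * 100 = 71.97%

Space savings = 1 - 27625/98538 = 71.97%


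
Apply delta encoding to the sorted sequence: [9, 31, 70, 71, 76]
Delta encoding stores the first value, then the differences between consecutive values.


First value: 9
Deltas:
  31 - 9 = 22
  70 - 31 = 39
  71 - 70 = 1
  76 - 71 = 5


Delta encoded: [9, 22, 39, 1, 5]


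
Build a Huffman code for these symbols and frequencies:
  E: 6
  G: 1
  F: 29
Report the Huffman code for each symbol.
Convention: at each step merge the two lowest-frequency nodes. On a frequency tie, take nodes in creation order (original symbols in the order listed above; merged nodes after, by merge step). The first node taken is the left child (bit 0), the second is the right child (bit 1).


Huffman tree construction:
Step 1: Merge G(1) + E(6) = 7
Step 2: Merge (G+E)(7) + F(29) = 36
Read each symbol's code off the tree from the root (left child = 0, right child = 1).

Codes:
  E: 01 (length 2)
  G: 00 (length 2)
  F: 1 (length 1)
Average code length: 43/36 = 1.1944 bits/symbol


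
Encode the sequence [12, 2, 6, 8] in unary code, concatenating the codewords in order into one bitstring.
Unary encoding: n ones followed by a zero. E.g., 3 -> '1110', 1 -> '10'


Encode each number as n ones followed by a terminating 0:
  12 -> 1111111111110 (13 bits)
  2 -> 110 (3 bits)
  6 -> 1111110 (7 bits)
  8 -> 111111110 (9 bits)
Total length = 13 + 3 + 7 + 9 = 32 bits.

Unary([12, 2, 6, 8]) = 11111111111101101111110111111110 (32 bits)


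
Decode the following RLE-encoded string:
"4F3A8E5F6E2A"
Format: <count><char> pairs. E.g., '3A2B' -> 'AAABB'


Expanding each <count><char> pair:
  4F -> 'FFFF'
  3A -> 'AAA'
  8E -> 'EEEEEEEE'
  5F -> 'FFFFF'
  6E -> 'EEEEEE'
  2A -> 'AA'

Decoded = FFFFAAAEEEEEEEEFFFFFEEEEEEAA


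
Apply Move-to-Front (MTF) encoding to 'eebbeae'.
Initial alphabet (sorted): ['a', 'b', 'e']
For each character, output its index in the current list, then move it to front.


MTF encoding:
'e': index 2 in ['a', 'b', 'e'] -> ['e', 'a', 'b']
'e': index 0 in ['e', 'a', 'b'] -> ['e', 'a', 'b']
'b': index 2 in ['e', 'a', 'b'] -> ['b', 'e', 'a']
'b': index 0 in ['b', 'e', 'a'] -> ['b', 'e', 'a']
'e': index 1 in ['b', 'e', 'a'] -> ['e', 'b', 'a']
'a': index 2 in ['e', 'b', 'a'] -> ['a', 'e', 'b']
'e': index 1 in ['a', 'e', 'b'] -> ['e', 'a', 'b']


Output: [2, 0, 2, 0, 1, 2, 1]


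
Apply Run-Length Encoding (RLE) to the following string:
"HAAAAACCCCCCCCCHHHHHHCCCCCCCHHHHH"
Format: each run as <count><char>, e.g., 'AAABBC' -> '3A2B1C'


Scanning runs left to right:
  i=0: run of 'H' x 1 -> '1H'
  i=1: run of 'A' x 5 -> '5A'
  i=6: run of 'C' x 9 -> '9C'
  i=15: run of 'H' x 6 -> '6H'
  i=21: run of 'C' x 7 -> '7C'
  i=28: run of 'H' x 5 -> '5H'

RLE = 1H5A9C6H7C5H


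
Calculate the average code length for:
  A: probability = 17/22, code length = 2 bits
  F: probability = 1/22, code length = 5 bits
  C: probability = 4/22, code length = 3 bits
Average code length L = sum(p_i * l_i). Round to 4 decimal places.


Weighted contributions p_i * l_i:
  A: (17/22) * 2 = 34/22
  F: (1/22) * 5 = 5/22
  C: (4/22) * 3 = 12/22
Sum = (34 + 5 + 12)/22 = 51/22

L = 51/22 = 2.3182 bits/symbol


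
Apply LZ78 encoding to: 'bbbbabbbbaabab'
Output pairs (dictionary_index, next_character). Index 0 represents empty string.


LZ78 encoding steps:
Dictionary: {0: ''}
Step 1: w='' (idx 0), next='b' -> output (0, 'b'), add 'b' as idx 1
Step 2: w='b' (idx 1), next='b' -> output (1, 'b'), add 'bb' as idx 2
Step 3: w='b' (idx 1), next='a' -> output (1, 'a'), add 'ba' as idx 3
Step 4: w='bb' (idx 2), next='b' -> output (2, 'b'), add 'bbb' as idx 4
Step 5: w='ba' (idx 3), next='a' -> output (3, 'a'), add 'baa' as idx 5
Step 6: w='ba' (idx 3), next='b' -> output (3, 'b'), add 'bab' as idx 6


Encoded: [(0, 'b'), (1, 'b'), (1, 'a'), (2, 'b'), (3, 'a'), (3, 'b')]


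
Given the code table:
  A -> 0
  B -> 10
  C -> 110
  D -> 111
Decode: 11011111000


Decoding:
110 -> C
111 -> D
110 -> C
0 -> A
0 -> A


Result: CDCAA


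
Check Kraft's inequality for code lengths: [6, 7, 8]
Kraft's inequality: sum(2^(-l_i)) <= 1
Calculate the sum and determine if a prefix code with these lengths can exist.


Sum = 2^(-6) + 2^(-7) + 2^(-8)
    = 0.015625 + 0.0078125 + 0.00390625
    = 7/256 = 0.02734375
Since 0.02734375 <= 1, Kraft's inequality IS satisfied.
A prefix code with these lengths CAN exist.

Kraft sum = 0.02734375. Satisfied.


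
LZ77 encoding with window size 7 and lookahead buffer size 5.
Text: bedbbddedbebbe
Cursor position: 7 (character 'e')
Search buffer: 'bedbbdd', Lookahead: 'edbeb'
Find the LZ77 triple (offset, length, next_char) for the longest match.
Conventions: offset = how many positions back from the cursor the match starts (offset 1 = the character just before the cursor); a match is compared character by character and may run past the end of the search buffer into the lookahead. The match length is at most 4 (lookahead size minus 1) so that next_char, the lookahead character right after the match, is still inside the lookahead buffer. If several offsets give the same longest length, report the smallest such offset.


Try each offset into the search buffer:
  offset=1 (pos 6, char 'd'): match length 0
  offset=2 (pos 5, char 'd'): match length 0
  offset=3 (pos 4, char 'b'): match length 0
  offset=4 (pos 3, char 'b'): match length 0
  offset=5 (pos 2, char 'd'): match length 0
  offset=6 (pos 1, char 'e'): match length 3
  offset=7 (pos 0, char 'b'): match length 0
Longest match has length 3 at offset 6.
next_char = character at position 7 + 3 = 10 -> 'e'

Best match: offset=6, length=3 (matching 'edb' starting at position 1)
LZ77 triple: (6, 3, 'e')


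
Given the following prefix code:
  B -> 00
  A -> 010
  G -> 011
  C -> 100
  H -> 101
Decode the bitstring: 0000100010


Decoding step by step:
Bits 00 -> B
Bits 00 -> B
Bits 100 -> C
Bits 010 -> A


Decoded message: BBCA


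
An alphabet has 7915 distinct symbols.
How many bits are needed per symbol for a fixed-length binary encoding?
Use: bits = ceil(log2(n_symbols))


log2(7915) = 12.9504
Bracket: 2^12 = 4096 < 7915 <= 2^13 = 8192
So ceil(log2(7915)) = 13

bits = ceil(log2(7915)) = ceil(12.9504) = 13 bits


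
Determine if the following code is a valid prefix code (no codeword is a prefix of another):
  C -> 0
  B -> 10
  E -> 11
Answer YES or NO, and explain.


Checking each pair (does one codeword prefix another?):
  C='0' vs B='10': no prefix
  C='0' vs E='11': no prefix
  B='10' vs C='0': no prefix
  B='10' vs E='11': no prefix
  E='11' vs C='0': no prefix
  E='11' vs B='10': no prefix
No violation found over all pairs.

YES -- this is a valid prefix code. No codeword is a prefix of any other codeword.


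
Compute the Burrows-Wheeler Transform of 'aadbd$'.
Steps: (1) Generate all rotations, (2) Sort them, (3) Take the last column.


Rotations (sorted):
  0: $aadbd -> last char: d
  1: aadbd$ -> last char: $
  2: adbd$a -> last char: a
  3: bd$aad -> last char: d
  4: d$aadb -> last char: b
  5: dbd$aa -> last char: a


BWT = d$adba


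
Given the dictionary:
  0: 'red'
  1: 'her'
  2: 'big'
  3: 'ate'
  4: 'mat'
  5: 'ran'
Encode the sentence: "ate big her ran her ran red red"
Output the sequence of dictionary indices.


Look up each word in the dictionary:
  'ate' -> 3
  'big' -> 2
  'her' -> 1
  'ran' -> 5
  'her' -> 1
  'ran' -> 5
  'red' -> 0
  'red' -> 0

Encoded: [3, 2, 1, 5, 1, 5, 0, 0]


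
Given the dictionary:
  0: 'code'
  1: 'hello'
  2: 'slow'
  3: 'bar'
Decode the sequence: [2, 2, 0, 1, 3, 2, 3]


Look up each index in the dictionary:
  2 -> 'slow'
  2 -> 'slow'
  0 -> 'code'
  1 -> 'hello'
  3 -> 'bar'
  2 -> 'slow'
  3 -> 'bar'

Decoded: "slow slow code hello bar slow bar"


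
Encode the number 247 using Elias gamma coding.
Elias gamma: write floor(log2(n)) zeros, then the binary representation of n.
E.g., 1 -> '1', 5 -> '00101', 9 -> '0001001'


num_bits = floor(log2(247)) + 1 = 8
leading_zeros = num_bits - 1 = 7
binary(247) = 11110111

Elias gamma(247) = '0000000' + '11110111' = 000000011110111 (15 bits)


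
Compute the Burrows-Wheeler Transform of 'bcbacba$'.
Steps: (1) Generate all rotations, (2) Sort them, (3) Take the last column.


Rotations (sorted):
  0: $bcbacba -> last char: a
  1: a$bcbacb -> last char: b
  2: acba$bcb -> last char: b
  3: ba$bcbac -> last char: c
  4: bacba$bc -> last char: c
  5: bcbacba$ -> last char: $
  6: cba$bcba -> last char: a
  7: cbacba$b -> last char: b


BWT = abbcc$ab


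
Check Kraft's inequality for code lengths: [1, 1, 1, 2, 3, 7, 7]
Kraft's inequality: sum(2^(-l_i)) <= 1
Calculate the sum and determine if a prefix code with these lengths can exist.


Sum = 2^(-1) + 2^(-1) + 2^(-1) + 2^(-2) + 2^(-3) + 2^(-7) + 2^(-7)
    = 0.5 + 0.5 + 0.5 + 0.25 + 0.125 + 0.0078125 + 0.0078125
    = 242/128 = 1.890625
Since 1.890625 > 1, Kraft's inequality is NOT satisfied.
A prefix code with these lengths CANNOT exist.

Kraft sum = 1.890625. Not satisfied.


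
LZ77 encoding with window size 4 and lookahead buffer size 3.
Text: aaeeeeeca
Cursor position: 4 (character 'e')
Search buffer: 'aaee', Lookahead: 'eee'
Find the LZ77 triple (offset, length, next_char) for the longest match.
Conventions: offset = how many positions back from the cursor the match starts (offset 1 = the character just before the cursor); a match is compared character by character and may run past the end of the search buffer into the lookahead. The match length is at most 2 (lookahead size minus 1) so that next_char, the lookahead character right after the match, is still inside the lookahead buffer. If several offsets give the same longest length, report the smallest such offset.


Try each offset into the search buffer:
  offset=1 (pos 3, char 'e'): match length 2
  offset=2 (pos 2, char 'e'): match length 2
  offset=3 (pos 1, char 'a'): match length 0
  offset=4 (pos 0, char 'a'): match length 0
Longest match has length 2, found at offsets 1, 2; take the smallest, offset 1.
next_char = character at position 4 + 2 = 6 -> 'e'

Best match: offset=1, length=2 (matching 'ee' starting at position 3)
LZ77 triple: (1, 2, 'e')


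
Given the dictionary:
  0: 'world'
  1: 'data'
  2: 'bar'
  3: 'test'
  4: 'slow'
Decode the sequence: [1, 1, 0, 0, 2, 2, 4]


Look up each index in the dictionary:
  1 -> 'data'
  1 -> 'data'
  0 -> 'world'
  0 -> 'world'
  2 -> 'bar'
  2 -> 'bar'
  4 -> 'slow'

Decoded: "data data world world bar bar slow"


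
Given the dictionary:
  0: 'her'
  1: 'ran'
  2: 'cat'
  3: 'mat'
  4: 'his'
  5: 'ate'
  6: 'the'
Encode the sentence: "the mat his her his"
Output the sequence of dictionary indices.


Look up each word in the dictionary:
  'the' -> 6
  'mat' -> 3
  'his' -> 4
  'her' -> 0
  'his' -> 4

Encoded: [6, 3, 4, 0, 4]


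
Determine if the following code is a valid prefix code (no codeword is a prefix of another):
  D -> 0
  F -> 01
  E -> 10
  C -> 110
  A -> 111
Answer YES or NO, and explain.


Checking each pair (does one codeword prefix another?):
  D='0' vs F='01': prefix -- VIOLATION

NO -- this is NOT a valid prefix code. D (0) is a prefix of F (01).


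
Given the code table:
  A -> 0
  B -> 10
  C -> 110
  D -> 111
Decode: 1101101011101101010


Decoding:
110 -> C
110 -> C
10 -> B
111 -> D
0 -> A
110 -> C
10 -> B
10 -> B


Result: CCBDACBB


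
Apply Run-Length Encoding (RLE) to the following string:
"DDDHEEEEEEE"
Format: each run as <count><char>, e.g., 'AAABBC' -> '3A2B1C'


Scanning runs left to right:
  i=0: run of 'D' x 3 -> '3D'
  i=3: run of 'H' x 1 -> '1H'
  i=4: run of 'E' x 7 -> '7E'

RLE = 3D1H7E


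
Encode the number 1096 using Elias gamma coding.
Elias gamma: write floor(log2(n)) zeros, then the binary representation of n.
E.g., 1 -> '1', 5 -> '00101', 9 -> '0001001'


num_bits = floor(log2(1096)) + 1 = 11
leading_zeros = num_bits - 1 = 10
binary(1096) = 10001001000

Elias gamma(1096) = '0000000000' + '10001001000' = 000000000010001001000 (21 bits)


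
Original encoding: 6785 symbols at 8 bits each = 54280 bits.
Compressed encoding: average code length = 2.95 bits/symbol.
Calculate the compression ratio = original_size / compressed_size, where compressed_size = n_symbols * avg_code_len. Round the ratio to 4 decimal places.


original_size = n_symbols * orig_bits = 6785 * 8 = 54280 bits
compressed_size = n_symbols * avg_code_len = 6785 * 2.95 = 20015.75 bits
ratio = original_size / compressed_size = 54280 / 20015.75 = 2.7119

Compression ratio = 2.7119


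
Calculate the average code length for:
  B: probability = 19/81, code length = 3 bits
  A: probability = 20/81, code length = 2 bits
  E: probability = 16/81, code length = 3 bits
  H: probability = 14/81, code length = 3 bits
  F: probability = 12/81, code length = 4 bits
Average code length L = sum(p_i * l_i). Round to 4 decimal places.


Weighted contributions p_i * l_i:
  B: (19/81) * 3 = 57/81
  A: (20/81) * 2 = 40/81
  E: (16/81) * 3 = 48/81
  H: (14/81) * 3 = 42/81
  F: (12/81) * 4 = 48/81
Sum = (57 + 40 + 48 + 42 + 48)/81 = 235/81

L = 235/81 = 2.9012 bits/symbol


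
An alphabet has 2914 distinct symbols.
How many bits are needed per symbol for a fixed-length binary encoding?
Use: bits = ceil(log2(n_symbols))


log2(2914) = 11.5088
Bracket: 2^11 = 2048 < 2914 <= 2^12 = 4096
So ceil(log2(2914)) = 12

bits = ceil(log2(2914)) = ceil(11.5088) = 12 bits


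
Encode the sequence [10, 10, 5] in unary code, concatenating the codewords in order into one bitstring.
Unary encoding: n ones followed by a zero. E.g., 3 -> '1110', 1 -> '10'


Encode each number as n ones followed by a terminating 0:
  10 -> 11111111110 (11 bits)
  10 -> 11111111110 (11 bits)
  5 -> 111110 (6 bits)
Total length = 11 + 11 + 6 = 28 bits.

Unary([10, 10, 5]) = 1111111111011111111110111110 (28 bits)


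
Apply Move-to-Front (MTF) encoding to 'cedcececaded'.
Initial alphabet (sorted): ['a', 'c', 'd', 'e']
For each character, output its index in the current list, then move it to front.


MTF encoding:
'c': index 1 in ['a', 'c', 'd', 'e'] -> ['c', 'a', 'd', 'e']
'e': index 3 in ['c', 'a', 'd', 'e'] -> ['e', 'c', 'a', 'd']
'd': index 3 in ['e', 'c', 'a', 'd'] -> ['d', 'e', 'c', 'a']
'c': index 2 in ['d', 'e', 'c', 'a'] -> ['c', 'd', 'e', 'a']
'e': index 2 in ['c', 'd', 'e', 'a'] -> ['e', 'c', 'd', 'a']
'c': index 1 in ['e', 'c', 'd', 'a'] -> ['c', 'e', 'd', 'a']
'e': index 1 in ['c', 'e', 'd', 'a'] -> ['e', 'c', 'd', 'a']
'c': index 1 in ['e', 'c', 'd', 'a'] -> ['c', 'e', 'd', 'a']
'a': index 3 in ['c', 'e', 'd', 'a'] -> ['a', 'c', 'e', 'd']
'd': index 3 in ['a', 'c', 'e', 'd'] -> ['d', 'a', 'c', 'e']
'e': index 3 in ['d', 'a', 'c', 'e'] -> ['e', 'd', 'a', 'c']
'd': index 1 in ['e', 'd', 'a', 'c'] -> ['d', 'e', 'a', 'c']


Output: [1, 3, 3, 2, 2, 1, 1, 1, 3, 3, 3, 1]


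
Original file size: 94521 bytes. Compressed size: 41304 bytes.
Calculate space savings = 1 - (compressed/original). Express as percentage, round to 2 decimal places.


ratio = compressed/original = 41304/94521 = 0.436982
savings = 1 - ratio = 1 - 0.436982 = 0.563018
as a percentage: 0.563018 * 100 = 56.3%

Space savings = 1 - 41304/94521 = 56.3%


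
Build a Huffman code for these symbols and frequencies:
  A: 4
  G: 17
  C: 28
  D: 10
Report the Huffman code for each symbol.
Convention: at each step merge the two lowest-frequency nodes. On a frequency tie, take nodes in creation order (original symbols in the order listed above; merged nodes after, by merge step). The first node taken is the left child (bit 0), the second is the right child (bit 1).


Huffman tree construction:
Step 1: Merge A(4) + D(10) = 14
Step 2: Merge (A+D)(14) + G(17) = 31
Step 3: Merge C(28) + ((A+D)+G)(31) = 59
Read each symbol's code off the tree from the root (left child = 0, right child = 1).

Codes:
  A: 100 (length 3)
  G: 11 (length 2)
  C: 0 (length 1)
  D: 101 (length 3)
Average code length: 104/59 = 1.7627 bits/symbol


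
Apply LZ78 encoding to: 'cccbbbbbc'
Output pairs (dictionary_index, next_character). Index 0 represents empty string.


LZ78 encoding steps:
Dictionary: {0: ''}
Step 1: w='' (idx 0), next='c' -> output (0, 'c'), add 'c' as idx 1
Step 2: w='c' (idx 1), next='c' -> output (1, 'c'), add 'cc' as idx 2
Step 3: w='' (idx 0), next='b' -> output (0, 'b'), add 'b' as idx 3
Step 4: w='b' (idx 3), next='b' -> output (3, 'b'), add 'bb' as idx 4
Step 5: w='bb' (idx 4), next='c' -> output (4, 'c'), add 'bbc' as idx 5


Encoded: [(0, 'c'), (1, 'c'), (0, 'b'), (3, 'b'), (4, 'c')]


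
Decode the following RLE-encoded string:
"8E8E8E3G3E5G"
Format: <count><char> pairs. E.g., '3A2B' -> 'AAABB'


Expanding each <count><char> pair:
  8E -> 'EEEEEEEE'
  8E -> 'EEEEEEEE'
  8E -> 'EEEEEEEE'
  3G -> 'GGG'
  3E -> 'EEE'
  5G -> 'GGGGG'

Decoded = EEEEEEEEEEEEEEEEEEEEEEEEGGGEEEGGGGG


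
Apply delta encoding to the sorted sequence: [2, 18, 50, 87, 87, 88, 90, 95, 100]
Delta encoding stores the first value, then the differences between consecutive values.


First value: 2
Deltas:
  18 - 2 = 16
  50 - 18 = 32
  87 - 50 = 37
  87 - 87 = 0
  88 - 87 = 1
  90 - 88 = 2
  95 - 90 = 5
  100 - 95 = 5


Delta encoded: [2, 16, 32, 37, 0, 1, 2, 5, 5]


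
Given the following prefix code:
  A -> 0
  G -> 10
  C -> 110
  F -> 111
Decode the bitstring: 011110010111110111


Decoding step by step:
Bits 0 -> A
Bits 111 -> F
Bits 10 -> G
Bits 0 -> A
Bits 10 -> G
Bits 111 -> F
Bits 110 -> C
Bits 111 -> F


Decoded message: AFGAGFCF


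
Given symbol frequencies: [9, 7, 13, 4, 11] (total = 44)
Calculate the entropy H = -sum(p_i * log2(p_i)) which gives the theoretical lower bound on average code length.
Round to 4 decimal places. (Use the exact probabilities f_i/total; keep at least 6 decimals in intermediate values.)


Per-symbol terms -p_i * log2(p_i) with p_i = f_i/44:
  p = 9/44 = 0.204545: log2(p) = -2.289507, -p*log2(p) = 0.468308
  p = 7/44 = 0.159091: log2(p) = -2.652077, -p*log2(p) = 0.421921
  p = 13/44 = 0.295455: log2(p) = -1.758992, -p*log2(p) = 0.519702
  p = 4/44 = 0.090909: log2(p) = -3.459432, -p*log2(p) = 0.314494
  p = 11/44 = 0.250000: log2(p) = -2.000000, -p*log2(p) = 0.500000
H = 0.468308 + 0.421921 + 0.519702 + 0.314494 + 0.500000 = 2.224425

H = 2.2244 bits/symbol


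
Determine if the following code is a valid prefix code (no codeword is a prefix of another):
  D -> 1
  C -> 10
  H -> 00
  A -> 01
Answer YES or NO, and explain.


Checking each pair (does one codeword prefix another?):
  D='1' vs C='10': prefix -- VIOLATION

NO -- this is NOT a valid prefix code. D (1) is a prefix of C (10).


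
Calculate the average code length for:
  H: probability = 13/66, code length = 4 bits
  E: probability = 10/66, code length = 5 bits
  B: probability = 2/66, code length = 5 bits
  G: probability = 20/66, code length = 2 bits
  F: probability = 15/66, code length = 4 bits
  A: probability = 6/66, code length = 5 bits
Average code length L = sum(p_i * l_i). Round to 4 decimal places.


Weighted contributions p_i * l_i:
  H: (13/66) * 4 = 52/66
  E: (10/66) * 5 = 50/66
  B: (2/66) * 5 = 10/66
  G: (20/66) * 2 = 40/66
  F: (15/66) * 4 = 60/66
  A: (6/66) * 5 = 30/66
Sum = (52 + 50 + 10 + 40 + 60 + 30)/66 = 242/66

L = 242/66 = 3.6667 bits/symbol


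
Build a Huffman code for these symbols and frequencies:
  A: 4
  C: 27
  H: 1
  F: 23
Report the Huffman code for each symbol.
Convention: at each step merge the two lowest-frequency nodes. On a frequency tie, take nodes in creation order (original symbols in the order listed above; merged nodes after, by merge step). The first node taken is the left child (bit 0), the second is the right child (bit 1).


Huffman tree construction:
Step 1: Merge H(1) + A(4) = 5
Step 2: Merge (H+A)(5) + F(23) = 28
Step 3: Merge C(27) + ((H+A)+F)(28) = 55
Read each symbol's code off the tree from the root (left child = 0, right child = 1).

Codes:
  A: 101 (length 3)
  C: 0 (length 1)
  H: 100 (length 3)
  F: 11 (length 2)
Average code length: 88/55 = 1.6000 bits/symbol


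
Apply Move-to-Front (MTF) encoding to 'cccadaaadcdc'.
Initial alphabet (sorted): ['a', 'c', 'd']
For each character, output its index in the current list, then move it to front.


MTF encoding:
'c': index 1 in ['a', 'c', 'd'] -> ['c', 'a', 'd']
'c': index 0 in ['c', 'a', 'd'] -> ['c', 'a', 'd']
'c': index 0 in ['c', 'a', 'd'] -> ['c', 'a', 'd']
'a': index 1 in ['c', 'a', 'd'] -> ['a', 'c', 'd']
'd': index 2 in ['a', 'c', 'd'] -> ['d', 'a', 'c']
'a': index 1 in ['d', 'a', 'c'] -> ['a', 'd', 'c']
'a': index 0 in ['a', 'd', 'c'] -> ['a', 'd', 'c']
'a': index 0 in ['a', 'd', 'c'] -> ['a', 'd', 'c']
'd': index 1 in ['a', 'd', 'c'] -> ['d', 'a', 'c']
'c': index 2 in ['d', 'a', 'c'] -> ['c', 'd', 'a']
'd': index 1 in ['c', 'd', 'a'] -> ['d', 'c', 'a']
'c': index 1 in ['d', 'c', 'a'] -> ['c', 'd', 'a']


Output: [1, 0, 0, 1, 2, 1, 0, 0, 1, 2, 1, 1]


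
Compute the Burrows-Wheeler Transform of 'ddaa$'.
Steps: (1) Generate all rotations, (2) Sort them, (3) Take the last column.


Rotations (sorted):
  0: $ddaa -> last char: a
  1: a$dda -> last char: a
  2: aa$dd -> last char: d
  3: daa$d -> last char: d
  4: ddaa$ -> last char: $


BWT = aadd$


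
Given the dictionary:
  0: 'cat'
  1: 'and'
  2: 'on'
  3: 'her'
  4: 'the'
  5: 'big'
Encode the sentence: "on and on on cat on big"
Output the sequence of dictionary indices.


Look up each word in the dictionary:
  'on' -> 2
  'and' -> 1
  'on' -> 2
  'on' -> 2
  'cat' -> 0
  'on' -> 2
  'big' -> 5

Encoded: [2, 1, 2, 2, 0, 2, 5]


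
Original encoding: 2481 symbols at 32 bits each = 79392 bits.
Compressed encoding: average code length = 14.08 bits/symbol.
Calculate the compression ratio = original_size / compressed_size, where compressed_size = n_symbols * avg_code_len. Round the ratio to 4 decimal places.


original_size = n_symbols * orig_bits = 2481 * 32 = 79392 bits
compressed_size = n_symbols * avg_code_len = 2481 * 14.08 = 34932.48 bits
ratio = original_size / compressed_size = 79392 / 34932.48 = 2.2727

Compression ratio = 2.2727


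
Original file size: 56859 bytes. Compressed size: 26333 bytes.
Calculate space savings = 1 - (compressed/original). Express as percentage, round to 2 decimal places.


ratio = compressed/original = 26333/56859 = 0.463128
savings = 1 - ratio = 1 - 0.463128 = 0.536872
as a percentage: 0.536872 * 100 = 53.69%

Space savings = 1 - 26333/56859 = 53.69%


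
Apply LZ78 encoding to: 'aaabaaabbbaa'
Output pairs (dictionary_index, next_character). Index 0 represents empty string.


LZ78 encoding steps:
Dictionary: {0: ''}
Step 1: w='' (idx 0), next='a' -> output (0, 'a'), add 'a' as idx 1
Step 2: w='a' (idx 1), next='a' -> output (1, 'a'), add 'aa' as idx 2
Step 3: w='' (idx 0), next='b' -> output (0, 'b'), add 'b' as idx 3
Step 4: w='aa' (idx 2), next='a' -> output (2, 'a'), add 'aaa' as idx 4
Step 5: w='b' (idx 3), next='b' -> output (3, 'b'), add 'bb' as idx 5
Step 6: w='b' (idx 3), next='a' -> output (3, 'a'), add 'ba' as idx 6
Step 7: w='a' (idx 1), end of input -> output (1, '')


Encoded: [(0, 'a'), (1, 'a'), (0, 'b'), (2, 'a'), (3, 'b'), (3, 'a'), (1, '')]


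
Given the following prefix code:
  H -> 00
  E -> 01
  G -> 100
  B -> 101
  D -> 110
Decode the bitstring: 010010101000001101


Decoding step by step:
Bits 01 -> E
Bits 00 -> H
Bits 101 -> B
Bits 01 -> E
Bits 00 -> H
Bits 00 -> H
Bits 01 -> E
Bits 101 -> B


Decoded message: EHBEHHEB


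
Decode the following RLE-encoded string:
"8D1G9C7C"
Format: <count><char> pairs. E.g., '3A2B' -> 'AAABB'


Expanding each <count><char> pair:
  8D -> 'DDDDDDDD'
  1G -> 'G'
  9C -> 'CCCCCCCCC'
  7C -> 'CCCCCCC'

Decoded = DDDDDDDDGCCCCCCCCCCCCCCCC


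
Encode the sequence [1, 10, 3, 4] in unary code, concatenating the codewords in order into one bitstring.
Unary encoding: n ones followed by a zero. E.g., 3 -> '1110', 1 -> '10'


Encode each number as n ones followed by a terminating 0:
  1 -> 10 (2 bits)
  10 -> 11111111110 (11 bits)
  3 -> 1110 (4 bits)
  4 -> 11110 (5 bits)
Total length = 2 + 11 + 4 + 5 = 22 bits.

Unary([1, 10, 3, 4]) = 1011111111110111011110 (22 bits)


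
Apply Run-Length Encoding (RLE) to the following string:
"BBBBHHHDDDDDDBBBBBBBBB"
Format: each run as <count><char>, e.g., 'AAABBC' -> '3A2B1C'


Scanning runs left to right:
  i=0: run of 'B' x 4 -> '4B'
  i=4: run of 'H' x 3 -> '3H'
  i=7: run of 'D' x 6 -> '6D'
  i=13: run of 'B' x 9 -> '9B'

RLE = 4B3H6D9B


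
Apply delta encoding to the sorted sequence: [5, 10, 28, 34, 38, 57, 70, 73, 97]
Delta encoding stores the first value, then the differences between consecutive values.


First value: 5
Deltas:
  10 - 5 = 5
  28 - 10 = 18
  34 - 28 = 6
  38 - 34 = 4
  57 - 38 = 19
  70 - 57 = 13
  73 - 70 = 3
  97 - 73 = 24


Delta encoded: [5, 5, 18, 6, 4, 19, 13, 3, 24]


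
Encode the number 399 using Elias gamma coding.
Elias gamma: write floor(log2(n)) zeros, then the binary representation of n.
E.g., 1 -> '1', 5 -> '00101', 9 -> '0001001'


num_bits = floor(log2(399)) + 1 = 9
leading_zeros = num_bits - 1 = 8
binary(399) = 110001111

Elias gamma(399) = '00000000' + '110001111' = 00000000110001111 (17 bits)


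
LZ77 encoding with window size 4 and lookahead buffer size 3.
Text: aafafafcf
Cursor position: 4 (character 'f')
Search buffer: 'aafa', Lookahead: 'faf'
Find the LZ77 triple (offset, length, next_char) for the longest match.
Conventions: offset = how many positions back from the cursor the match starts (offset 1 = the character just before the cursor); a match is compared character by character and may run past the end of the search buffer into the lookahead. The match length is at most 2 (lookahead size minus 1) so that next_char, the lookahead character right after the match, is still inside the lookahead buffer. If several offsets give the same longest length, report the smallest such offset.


Try each offset into the search buffer:
  offset=1 (pos 3, char 'a'): match length 0
  offset=2 (pos 2, char 'f'): match length 2
  offset=3 (pos 1, char 'a'): match length 0
  offset=4 (pos 0, char 'a'): match length 0
Longest match has length 2 at offset 2.
next_char = character at position 4 + 2 = 6 -> 'f'

Best match: offset=2, length=2 (matching 'fa' starting at position 2)
LZ77 triple: (2, 2, 'f')


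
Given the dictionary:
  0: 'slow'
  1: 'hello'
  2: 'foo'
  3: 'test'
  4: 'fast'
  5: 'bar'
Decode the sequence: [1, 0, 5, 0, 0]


Look up each index in the dictionary:
  1 -> 'hello'
  0 -> 'slow'
  5 -> 'bar'
  0 -> 'slow'
  0 -> 'slow'

Decoded: "hello slow bar slow slow"


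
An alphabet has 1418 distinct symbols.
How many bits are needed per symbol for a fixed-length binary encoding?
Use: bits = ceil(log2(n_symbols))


log2(1418) = 10.4696
Bracket: 2^10 = 1024 < 1418 <= 2^11 = 2048
So ceil(log2(1418)) = 11

bits = ceil(log2(1418)) = ceil(10.4696) = 11 bits


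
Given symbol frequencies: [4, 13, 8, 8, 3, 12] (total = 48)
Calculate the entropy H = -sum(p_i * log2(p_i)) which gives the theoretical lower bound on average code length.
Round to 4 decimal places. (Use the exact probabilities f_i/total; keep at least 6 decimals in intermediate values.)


Per-symbol terms -p_i * log2(p_i) with p_i = f_i/48:
  p = 4/48 = 0.083333: log2(p) = -3.584963, -p*log2(p) = 0.298747
  p = 13/48 = 0.270833: log2(p) = -1.884523, -p*log2(p) = 0.510392
  p = 8/48 = 0.166667: log2(p) = -2.584963, -p*log2(p) = 0.430827
  p = 8/48 = 0.166667: log2(p) = -2.584963, -p*log2(p) = 0.430827
  p = 3/48 = 0.062500: log2(p) = -4.000000, -p*log2(p) = 0.250000
  p = 12/48 = 0.250000: log2(p) = -2.000000, -p*log2(p) = 0.500000
H = 0.298747 + 0.510392 + 0.430827 + 0.430827 + 0.250000 + 0.500000 = 2.420793

H = 2.4208 bits/symbol


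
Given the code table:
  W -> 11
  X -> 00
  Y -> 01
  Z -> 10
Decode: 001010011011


Decoding:
00 -> X
10 -> Z
10 -> Z
01 -> Y
10 -> Z
11 -> W


Result: XZZYZW


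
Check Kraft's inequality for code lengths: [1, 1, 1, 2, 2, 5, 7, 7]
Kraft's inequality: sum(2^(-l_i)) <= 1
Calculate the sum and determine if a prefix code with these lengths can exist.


Sum = 2^(-1) + 2^(-1) + 2^(-1) + 2^(-2) + 2^(-2) + 2^(-5) + 2^(-7) + 2^(-7)
    = 0.5 + 0.5 + 0.5 + 0.25 + 0.25 + 0.03125 + 0.0078125 + 0.0078125
    = 262/128 = 2.046875
Since 2.046875 > 1, Kraft's inequality is NOT satisfied.
A prefix code with these lengths CANNOT exist.

Kraft sum = 2.046875. Not satisfied.


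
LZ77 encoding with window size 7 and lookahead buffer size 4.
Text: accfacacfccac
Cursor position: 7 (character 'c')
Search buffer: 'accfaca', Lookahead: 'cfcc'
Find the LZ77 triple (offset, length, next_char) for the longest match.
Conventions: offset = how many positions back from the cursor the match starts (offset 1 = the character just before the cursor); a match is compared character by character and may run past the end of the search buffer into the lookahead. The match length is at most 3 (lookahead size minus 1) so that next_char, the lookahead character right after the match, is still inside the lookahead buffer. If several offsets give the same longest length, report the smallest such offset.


Try each offset into the search buffer:
  offset=1 (pos 6, char 'a'): match length 0
  offset=2 (pos 5, char 'c'): match length 1
  offset=3 (pos 4, char 'a'): match length 0
  offset=4 (pos 3, char 'f'): match length 0
  offset=5 (pos 2, char 'c'): match length 2
  offset=6 (pos 1, char 'c'): match length 1
  offset=7 (pos 0, char 'a'): match length 0
Longest match has length 2 at offset 5.
next_char = character at position 7 + 2 = 9 -> 'c'

Best match: offset=5, length=2 (matching 'cf' starting at position 2)
LZ77 triple: (5, 2, 'c')


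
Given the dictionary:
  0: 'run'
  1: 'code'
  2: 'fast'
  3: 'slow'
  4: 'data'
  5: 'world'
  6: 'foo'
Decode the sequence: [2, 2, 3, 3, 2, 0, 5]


Look up each index in the dictionary:
  2 -> 'fast'
  2 -> 'fast'
  3 -> 'slow'
  3 -> 'slow'
  2 -> 'fast'
  0 -> 'run'
  5 -> 'world'

Decoded: "fast fast slow slow fast run world"


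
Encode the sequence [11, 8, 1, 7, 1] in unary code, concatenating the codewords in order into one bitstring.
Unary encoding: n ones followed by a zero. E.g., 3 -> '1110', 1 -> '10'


Encode each number as n ones followed by a terminating 0:
  11 -> 111111111110 (12 bits)
  8 -> 111111110 (9 bits)
  1 -> 10 (2 bits)
  7 -> 11111110 (8 bits)
  1 -> 10 (2 bits)
Total length = 12 + 9 + 2 + 8 + 2 = 33 bits.

Unary([11, 8, 1, 7, 1]) = 111111111110111111110101111111010 (33 bits)


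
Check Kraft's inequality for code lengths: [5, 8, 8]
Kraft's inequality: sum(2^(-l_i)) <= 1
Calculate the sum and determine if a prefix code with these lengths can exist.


Sum = 2^(-5) + 2^(-8) + 2^(-8)
    = 0.03125 + 0.00390625 + 0.00390625
    = 10/256 = 0.0390625
Since 0.0390625 <= 1, Kraft's inequality IS satisfied.
A prefix code with these lengths CAN exist.

Kraft sum = 0.0390625. Satisfied.


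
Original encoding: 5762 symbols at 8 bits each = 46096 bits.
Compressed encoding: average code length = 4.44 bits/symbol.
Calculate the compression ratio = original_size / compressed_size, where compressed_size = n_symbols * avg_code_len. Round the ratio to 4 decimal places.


original_size = n_symbols * orig_bits = 5762 * 8 = 46096 bits
compressed_size = n_symbols * avg_code_len = 5762 * 4.44 = 25583.28 bits
ratio = original_size / compressed_size = 46096 / 25583.28 = 1.8018

Compression ratio = 1.8018


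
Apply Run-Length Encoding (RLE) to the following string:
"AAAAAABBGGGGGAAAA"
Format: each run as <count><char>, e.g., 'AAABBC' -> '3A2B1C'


Scanning runs left to right:
  i=0: run of 'A' x 6 -> '6A'
  i=6: run of 'B' x 2 -> '2B'
  i=8: run of 'G' x 5 -> '5G'
  i=13: run of 'A' x 4 -> '4A'

RLE = 6A2B5G4A


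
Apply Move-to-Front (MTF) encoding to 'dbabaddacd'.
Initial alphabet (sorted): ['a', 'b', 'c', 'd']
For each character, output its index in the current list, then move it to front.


MTF encoding:
'd': index 3 in ['a', 'b', 'c', 'd'] -> ['d', 'a', 'b', 'c']
'b': index 2 in ['d', 'a', 'b', 'c'] -> ['b', 'd', 'a', 'c']
'a': index 2 in ['b', 'd', 'a', 'c'] -> ['a', 'b', 'd', 'c']
'b': index 1 in ['a', 'b', 'd', 'c'] -> ['b', 'a', 'd', 'c']
'a': index 1 in ['b', 'a', 'd', 'c'] -> ['a', 'b', 'd', 'c']
'd': index 2 in ['a', 'b', 'd', 'c'] -> ['d', 'a', 'b', 'c']
'd': index 0 in ['d', 'a', 'b', 'c'] -> ['d', 'a', 'b', 'c']
'a': index 1 in ['d', 'a', 'b', 'c'] -> ['a', 'd', 'b', 'c']
'c': index 3 in ['a', 'd', 'b', 'c'] -> ['c', 'a', 'd', 'b']
'd': index 2 in ['c', 'a', 'd', 'b'] -> ['d', 'c', 'a', 'b']


Output: [3, 2, 2, 1, 1, 2, 0, 1, 3, 2]


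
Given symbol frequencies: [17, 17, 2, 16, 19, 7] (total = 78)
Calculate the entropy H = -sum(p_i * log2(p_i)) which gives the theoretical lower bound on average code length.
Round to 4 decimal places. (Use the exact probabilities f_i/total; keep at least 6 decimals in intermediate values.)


Per-symbol terms -p_i * log2(p_i) with p_i = f_i/78:
  p = 17/78 = 0.217949: log2(p) = -2.197939, -p*log2(p) = 0.479038
  p = 17/78 = 0.217949: log2(p) = -2.197939, -p*log2(p) = 0.479038
  p = 2/78 = 0.025641: log2(p) = -5.285402, -p*log2(p) = 0.135523
  p = 16/78 = 0.205128: log2(p) = -2.285402, -p*log2(p) = 0.468800
  p = 19/78 = 0.243590: log2(p) = -2.037475, -p*log2(p) = 0.496308
  p = 7/78 = 0.089744: log2(p) = -3.478047, -p*log2(p) = 0.312132
H = 0.479038 + 0.479038 + 0.135523 + 0.468800 + 0.496308 + 0.312132 = 2.370839

H = 2.3708 bits/symbol


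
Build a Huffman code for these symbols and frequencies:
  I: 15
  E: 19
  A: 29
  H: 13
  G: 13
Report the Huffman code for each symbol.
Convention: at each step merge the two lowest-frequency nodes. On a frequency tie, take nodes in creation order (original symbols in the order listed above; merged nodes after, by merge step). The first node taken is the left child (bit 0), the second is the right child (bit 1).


Huffman tree construction:
Step 1: Merge H(13) + G(13) = 26
Step 2: Merge I(15) + E(19) = 34
Step 3: Merge (H+G)(26) + A(29) = 55
Step 4: Merge (I+E)(34) + ((H+G)+A)(55) = 89
Read each symbol's code off the tree from the root (left child = 0, right child = 1).

Codes:
  I: 00 (length 2)
  E: 01 (length 2)
  A: 11 (length 2)
  H: 100 (length 3)
  G: 101 (length 3)
Average code length: 204/89 = 2.2921 bits/symbol


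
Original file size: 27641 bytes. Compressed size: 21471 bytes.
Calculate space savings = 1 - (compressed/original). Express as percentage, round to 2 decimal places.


ratio = compressed/original = 21471/27641 = 0.776781
savings = 1 - ratio = 1 - 0.776781 = 0.223219
as a percentage: 0.223219 * 100 = 22.32%

Space savings = 1 - 21471/27641 = 22.32%


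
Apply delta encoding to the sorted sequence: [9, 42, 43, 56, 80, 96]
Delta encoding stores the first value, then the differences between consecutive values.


First value: 9
Deltas:
  42 - 9 = 33
  43 - 42 = 1
  56 - 43 = 13
  80 - 56 = 24
  96 - 80 = 16


Delta encoded: [9, 33, 1, 13, 24, 16]


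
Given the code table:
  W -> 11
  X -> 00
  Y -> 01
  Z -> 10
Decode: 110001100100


Decoding:
11 -> W
00 -> X
01 -> Y
10 -> Z
01 -> Y
00 -> X


Result: WXYZYX


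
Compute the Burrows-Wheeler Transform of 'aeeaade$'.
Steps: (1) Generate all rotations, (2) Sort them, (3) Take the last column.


Rotations (sorted):
  0: $aeeaade -> last char: e
  1: aade$aee -> last char: e
  2: ade$aeea -> last char: a
  3: aeeaade$ -> last char: $
  4: de$aeeaa -> last char: a
  5: e$aeeaad -> last char: d
  6: eaade$ae -> last char: e
  7: eeaade$a -> last char: a


BWT = eea$adea


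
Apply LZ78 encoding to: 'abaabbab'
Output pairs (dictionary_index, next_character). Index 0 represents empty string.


LZ78 encoding steps:
Dictionary: {0: ''}
Step 1: w='' (idx 0), next='a' -> output (0, 'a'), add 'a' as idx 1
Step 2: w='' (idx 0), next='b' -> output (0, 'b'), add 'b' as idx 2
Step 3: w='a' (idx 1), next='a' -> output (1, 'a'), add 'aa' as idx 3
Step 4: w='b' (idx 2), next='b' -> output (2, 'b'), add 'bb' as idx 4
Step 5: w='a' (idx 1), next='b' -> output (1, 'b'), add 'ab' as idx 5


Encoded: [(0, 'a'), (0, 'b'), (1, 'a'), (2, 'b'), (1, 'b')]


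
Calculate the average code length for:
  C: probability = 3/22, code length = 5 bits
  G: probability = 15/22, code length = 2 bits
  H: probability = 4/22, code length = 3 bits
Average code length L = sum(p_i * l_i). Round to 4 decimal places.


Weighted contributions p_i * l_i:
  C: (3/22) * 5 = 15/22
  G: (15/22) * 2 = 30/22
  H: (4/22) * 3 = 12/22
Sum = (15 + 30 + 12)/22 = 57/22

L = 57/22 = 2.5909 bits/symbol


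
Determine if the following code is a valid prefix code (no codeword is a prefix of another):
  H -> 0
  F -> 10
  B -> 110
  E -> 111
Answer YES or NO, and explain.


Checking each pair (does one codeword prefix another?):
  H='0' vs F='10': no prefix
  H='0' vs B='110': no prefix
  H='0' vs E='111': no prefix
  F='10' vs H='0': no prefix
  F='10' vs B='110': no prefix
  F='10' vs E='111': no prefix
  B='110' vs H='0': no prefix
  B='110' vs F='10': no prefix
  B='110' vs E='111': no prefix
  E='111' vs H='0': no prefix
  E='111' vs F='10': no prefix
  E='111' vs B='110': no prefix
No violation found over all pairs.

YES -- this is a valid prefix code. No codeword is a prefix of any other codeword.


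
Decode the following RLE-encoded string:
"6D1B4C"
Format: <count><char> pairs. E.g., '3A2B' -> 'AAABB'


Expanding each <count><char> pair:
  6D -> 'DDDDDD'
  1B -> 'B'
  4C -> 'CCCC'

Decoded = DDDDDDBCCCC


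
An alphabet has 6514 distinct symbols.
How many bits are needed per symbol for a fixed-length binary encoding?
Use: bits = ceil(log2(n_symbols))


log2(6514) = 12.6693
Bracket: 2^12 = 4096 < 6514 <= 2^13 = 8192
So ceil(log2(6514)) = 13

bits = ceil(log2(6514)) = ceil(12.6693) = 13 bits


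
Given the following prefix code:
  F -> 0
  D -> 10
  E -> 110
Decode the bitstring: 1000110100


Decoding step by step:
Bits 10 -> D
Bits 0 -> F
Bits 0 -> F
Bits 110 -> E
Bits 10 -> D
Bits 0 -> F


Decoded message: DFFEDF


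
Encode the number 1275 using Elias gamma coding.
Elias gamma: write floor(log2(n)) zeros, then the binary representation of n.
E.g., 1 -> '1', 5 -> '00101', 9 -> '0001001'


num_bits = floor(log2(1275)) + 1 = 11
leading_zeros = num_bits - 1 = 10
binary(1275) = 10011111011

Elias gamma(1275) = '0000000000' + '10011111011' = 000000000010011111011 (21 bits)


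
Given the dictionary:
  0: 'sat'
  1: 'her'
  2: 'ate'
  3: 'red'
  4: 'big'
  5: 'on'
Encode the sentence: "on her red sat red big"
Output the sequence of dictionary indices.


Look up each word in the dictionary:
  'on' -> 5
  'her' -> 1
  'red' -> 3
  'sat' -> 0
  'red' -> 3
  'big' -> 4

Encoded: [5, 1, 3, 0, 3, 4]
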